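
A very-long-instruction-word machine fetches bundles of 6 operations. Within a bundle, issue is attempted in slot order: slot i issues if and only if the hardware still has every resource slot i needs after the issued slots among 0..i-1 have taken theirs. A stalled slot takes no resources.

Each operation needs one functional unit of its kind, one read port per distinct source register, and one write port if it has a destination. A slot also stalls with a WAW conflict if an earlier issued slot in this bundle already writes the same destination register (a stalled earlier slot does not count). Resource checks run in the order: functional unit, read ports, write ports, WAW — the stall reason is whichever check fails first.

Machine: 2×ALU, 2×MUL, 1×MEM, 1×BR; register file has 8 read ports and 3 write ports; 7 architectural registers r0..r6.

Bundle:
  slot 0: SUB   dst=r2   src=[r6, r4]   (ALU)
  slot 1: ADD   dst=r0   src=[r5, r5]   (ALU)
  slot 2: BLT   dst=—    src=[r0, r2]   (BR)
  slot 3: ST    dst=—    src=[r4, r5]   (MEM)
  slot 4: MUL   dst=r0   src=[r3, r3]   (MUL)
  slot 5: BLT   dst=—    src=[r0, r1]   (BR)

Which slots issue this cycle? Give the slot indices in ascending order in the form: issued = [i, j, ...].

#0 ALU src=r6,r4 dispatched  <A:1 Mu:2 Ld:1 B:1 rd:6 wr:2>
#1 ALU src=r5,r5 dispatched  <A:0 Mu:2 Ld:1 B:1 rd:5 wr:1>
#2 BR src=r0,r2 dispatched  <A:0 Mu:2 Ld:1 B:0 rd:3 wr:1>
#3 MEM src=r4,r5 dispatched  <A:0 Mu:2 Ld:0 B:0 rd:1 wr:1>
#4 MUL src=r3,r3 held:WAW  <A:0 Mu:2 Ld:0 B:0 rd:1 wr:1>
#5 BR src=r0,r1 held:FU  <A:0 Mu:2 Ld:0 B:0 rd:1 wr:1>

issued = [0, 1, 2, 3]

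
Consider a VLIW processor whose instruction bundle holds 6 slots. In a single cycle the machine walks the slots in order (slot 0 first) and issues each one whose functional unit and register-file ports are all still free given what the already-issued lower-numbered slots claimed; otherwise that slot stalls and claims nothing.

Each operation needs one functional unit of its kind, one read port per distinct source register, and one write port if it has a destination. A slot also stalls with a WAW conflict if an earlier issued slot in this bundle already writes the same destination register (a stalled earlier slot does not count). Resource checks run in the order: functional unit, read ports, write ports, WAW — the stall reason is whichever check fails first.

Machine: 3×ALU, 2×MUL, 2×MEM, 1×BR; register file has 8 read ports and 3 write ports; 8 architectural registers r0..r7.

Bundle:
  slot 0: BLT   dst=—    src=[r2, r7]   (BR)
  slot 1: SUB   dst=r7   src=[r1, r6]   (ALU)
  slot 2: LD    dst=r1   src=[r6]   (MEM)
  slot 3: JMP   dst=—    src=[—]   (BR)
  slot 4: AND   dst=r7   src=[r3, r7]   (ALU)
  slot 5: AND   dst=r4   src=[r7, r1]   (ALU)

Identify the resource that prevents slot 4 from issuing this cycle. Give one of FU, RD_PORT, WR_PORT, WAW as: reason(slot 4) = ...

  0. BR ⇒ go  {3A/2Mu/2Ld/0B | 6r 3w}
  1. ALU→r7 ⇒ go  {2A/2Mu/2Ld/0B | 4r 2w}
  2. MEM→r1 ⇒ go  {2A/2Mu/1Ld/0B | 3r 1w}
  3. BR ⇒ no(FU)  {2A/2Mu/1Ld/0B | 3r 1w}
  4. ALU→r7 ⇒ no(WAW)  {2A/2Mu/1Ld/0B | 3r 1w}
  5. ALU→r4 ⇒ go  {1A/2Mu/1Ld/0B | 1r 0w}

reason(slot 4) = WAW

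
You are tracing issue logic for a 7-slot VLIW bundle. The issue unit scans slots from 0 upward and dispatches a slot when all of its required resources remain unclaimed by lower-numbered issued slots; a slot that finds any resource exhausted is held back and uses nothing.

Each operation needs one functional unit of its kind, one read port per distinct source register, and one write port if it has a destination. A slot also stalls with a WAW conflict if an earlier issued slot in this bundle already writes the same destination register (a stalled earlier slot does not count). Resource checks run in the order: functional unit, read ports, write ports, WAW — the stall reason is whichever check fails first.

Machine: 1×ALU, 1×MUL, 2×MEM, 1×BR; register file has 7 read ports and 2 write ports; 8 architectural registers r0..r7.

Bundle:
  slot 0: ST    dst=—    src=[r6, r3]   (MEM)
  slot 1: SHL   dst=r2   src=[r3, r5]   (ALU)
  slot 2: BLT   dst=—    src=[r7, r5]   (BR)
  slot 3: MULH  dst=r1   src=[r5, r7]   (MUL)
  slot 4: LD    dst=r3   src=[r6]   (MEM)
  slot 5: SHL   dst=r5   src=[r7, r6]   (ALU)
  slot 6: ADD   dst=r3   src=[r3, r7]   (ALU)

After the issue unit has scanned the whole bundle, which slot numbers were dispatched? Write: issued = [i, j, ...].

[0] MEM needs rd=2 wr=0: ok; after: ALU=1 MUL=1 MEM=1 BR=1, R=5, W=2
[1] ALU needs rd=2 wr=1: ok; after: ALU=0 MUL=1 MEM=1 BR=1, R=3, W=1
[2] BR needs rd=2 wr=0: ok; after: ALU=0 MUL=1 MEM=1 BR=0, R=1, W=1
[3] MUL needs rd=2 wr=1: RD_PORT; after: ALU=0 MUL=1 MEM=1 BR=0, R=1, W=1
[4] MEM needs rd=1 wr=1: ok; after: ALU=0 MUL=1 MEM=0 BR=0, R=0, W=0
[5] ALU needs rd=2 wr=1: FU; after: ALU=0 MUL=1 MEM=0 BR=0, R=0, W=0
[6] ALU needs rd=2 wr=1: FU; after: ALU=0 MUL=1 MEM=0 BR=0, R=0, W=0

issued = [0, 1, 2, 4]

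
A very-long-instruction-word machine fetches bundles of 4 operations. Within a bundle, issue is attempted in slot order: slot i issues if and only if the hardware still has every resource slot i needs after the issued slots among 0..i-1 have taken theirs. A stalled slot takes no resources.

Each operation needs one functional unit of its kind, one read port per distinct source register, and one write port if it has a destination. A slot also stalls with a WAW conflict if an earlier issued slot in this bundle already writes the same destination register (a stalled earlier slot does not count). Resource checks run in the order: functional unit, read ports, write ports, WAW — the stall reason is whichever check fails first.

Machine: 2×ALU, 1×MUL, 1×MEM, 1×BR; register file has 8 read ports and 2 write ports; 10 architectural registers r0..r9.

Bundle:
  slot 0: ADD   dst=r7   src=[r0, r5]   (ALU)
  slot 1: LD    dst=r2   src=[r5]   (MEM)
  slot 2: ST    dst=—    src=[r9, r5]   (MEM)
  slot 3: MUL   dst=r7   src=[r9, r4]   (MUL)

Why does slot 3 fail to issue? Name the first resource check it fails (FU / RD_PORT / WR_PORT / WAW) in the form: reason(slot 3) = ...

[0] ALU needs rd=2 wr=1: ok; after: ALU=1 MUL=1 MEM=1 BR=1, R=6, W=1
[1] MEM needs rd=1 wr=1: ok; after: ALU=1 MUL=1 MEM=0 BR=1, R=5, W=0
[2] MEM needs rd=2 wr=0: FU; after: ALU=1 MUL=1 MEM=0 BR=1, R=5, W=0
[3] MUL needs rd=2 wr=1: WR_PORT; after: ALU=1 MUL=1 MEM=0 BR=1, R=5, W=0

reason(slot 3) = WR_PORT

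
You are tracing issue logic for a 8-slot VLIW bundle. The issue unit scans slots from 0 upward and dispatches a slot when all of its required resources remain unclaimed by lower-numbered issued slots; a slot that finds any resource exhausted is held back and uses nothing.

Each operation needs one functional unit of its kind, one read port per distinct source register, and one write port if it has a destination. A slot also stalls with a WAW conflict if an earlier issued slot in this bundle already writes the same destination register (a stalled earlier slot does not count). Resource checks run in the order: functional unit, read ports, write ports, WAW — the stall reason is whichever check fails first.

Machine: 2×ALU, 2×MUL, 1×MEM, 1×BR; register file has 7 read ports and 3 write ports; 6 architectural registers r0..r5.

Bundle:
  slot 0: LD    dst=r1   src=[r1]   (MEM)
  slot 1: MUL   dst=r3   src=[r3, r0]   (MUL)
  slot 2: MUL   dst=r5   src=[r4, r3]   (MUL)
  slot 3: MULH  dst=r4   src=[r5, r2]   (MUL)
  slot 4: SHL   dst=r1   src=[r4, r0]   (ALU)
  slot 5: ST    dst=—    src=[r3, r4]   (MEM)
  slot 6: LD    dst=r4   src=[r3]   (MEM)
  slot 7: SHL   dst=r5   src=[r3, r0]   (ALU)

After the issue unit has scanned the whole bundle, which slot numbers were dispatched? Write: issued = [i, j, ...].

slot 0 (MEM): ISSUE — free A2,Mu2,Ld0,B1 rp6 wp2
slot 1 (MUL): ISSUE — free A2,Mu1,Ld0,B1 rp4 wp1
slot 2 (MUL): ISSUE — free A2,Mu0,Ld0,B1 rp2 wp0
slot 3 (MUL): stall FU — free A2,Mu0,Ld0,B1 rp2 wp0
slot 4 (ALU): stall WR_PORT — free A2,Mu0,Ld0,B1 rp2 wp0
slot 5 (MEM): stall FU — free A2,Mu0,Ld0,B1 rp2 wp0
slot 6 (MEM): stall FU — free A2,Mu0,Ld0,B1 rp2 wp0
slot 7 (ALU): stall WR_PORT — free A2,Mu0,Ld0,B1 rp2 wp0

issued = [0, 1, 2]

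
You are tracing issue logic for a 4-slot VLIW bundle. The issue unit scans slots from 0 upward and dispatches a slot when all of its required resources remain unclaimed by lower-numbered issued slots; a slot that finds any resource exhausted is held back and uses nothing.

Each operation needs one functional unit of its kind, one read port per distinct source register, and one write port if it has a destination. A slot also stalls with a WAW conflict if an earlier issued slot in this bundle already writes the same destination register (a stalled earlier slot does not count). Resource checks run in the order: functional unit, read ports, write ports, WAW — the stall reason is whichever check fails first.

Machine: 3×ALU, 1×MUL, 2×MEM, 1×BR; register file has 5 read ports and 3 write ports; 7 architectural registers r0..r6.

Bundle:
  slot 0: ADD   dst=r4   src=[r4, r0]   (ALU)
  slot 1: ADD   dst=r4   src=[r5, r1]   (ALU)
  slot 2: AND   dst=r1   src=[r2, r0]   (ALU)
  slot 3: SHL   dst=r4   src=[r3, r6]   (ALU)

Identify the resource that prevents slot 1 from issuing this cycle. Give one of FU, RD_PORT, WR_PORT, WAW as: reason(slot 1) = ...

reason(slot 1) = WAW

  0. ALU→r4 ⇒ go  {2A/1Mu/2Ld/1B | 3r 2w}
  1. ALU→r4 ⇒ no(WAW)  {2A/1Mu/2Ld/1B | 3r 2w}
  2. ALU→r1 ⇒ go  {1A/1Mu/2Ld/1B | 1r 1w}
  3. ALU→r4 ⇒ no(RD_PORT)  {1A/1Mu/2Ld/1B | 1r 1w}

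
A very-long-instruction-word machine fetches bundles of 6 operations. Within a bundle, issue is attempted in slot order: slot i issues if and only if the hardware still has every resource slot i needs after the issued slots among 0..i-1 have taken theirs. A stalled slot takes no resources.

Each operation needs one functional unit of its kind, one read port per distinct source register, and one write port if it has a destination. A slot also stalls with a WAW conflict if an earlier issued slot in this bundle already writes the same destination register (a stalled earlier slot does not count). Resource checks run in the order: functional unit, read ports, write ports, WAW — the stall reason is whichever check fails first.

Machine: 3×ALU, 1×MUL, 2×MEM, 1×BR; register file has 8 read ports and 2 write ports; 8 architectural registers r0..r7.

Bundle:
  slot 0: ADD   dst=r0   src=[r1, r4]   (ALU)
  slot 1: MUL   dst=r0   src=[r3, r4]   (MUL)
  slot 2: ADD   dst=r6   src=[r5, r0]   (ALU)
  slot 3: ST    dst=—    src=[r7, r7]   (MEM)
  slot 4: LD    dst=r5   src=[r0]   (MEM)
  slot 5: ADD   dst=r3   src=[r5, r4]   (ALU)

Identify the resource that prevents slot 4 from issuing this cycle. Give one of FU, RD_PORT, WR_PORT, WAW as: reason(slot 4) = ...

(0) want 1×ALU +2rd +1wr — yes → AL2|MU1|ME2|BR1|rd6|wr1
(1) want 1×MUL +2rd +1wr — WAW → AL2|MU1|ME2|BR1|rd6|wr1
(2) want 1×ALU +2rd +1wr — yes → AL1|MU1|ME2|BR1|rd4|wr0
(3) want 1×MEM +1rd +0wr — yes → AL1|MU1|ME1|BR1|rd3|wr0
(4) want 1×MEM +1rd +1wr — WR_PORT → AL1|MU1|ME1|BR1|rd3|wr0
(5) want 1×ALU +2rd +1wr — WR_PORT → AL1|MU1|ME1|BR1|rd3|wr0

reason(slot 4) = WR_PORT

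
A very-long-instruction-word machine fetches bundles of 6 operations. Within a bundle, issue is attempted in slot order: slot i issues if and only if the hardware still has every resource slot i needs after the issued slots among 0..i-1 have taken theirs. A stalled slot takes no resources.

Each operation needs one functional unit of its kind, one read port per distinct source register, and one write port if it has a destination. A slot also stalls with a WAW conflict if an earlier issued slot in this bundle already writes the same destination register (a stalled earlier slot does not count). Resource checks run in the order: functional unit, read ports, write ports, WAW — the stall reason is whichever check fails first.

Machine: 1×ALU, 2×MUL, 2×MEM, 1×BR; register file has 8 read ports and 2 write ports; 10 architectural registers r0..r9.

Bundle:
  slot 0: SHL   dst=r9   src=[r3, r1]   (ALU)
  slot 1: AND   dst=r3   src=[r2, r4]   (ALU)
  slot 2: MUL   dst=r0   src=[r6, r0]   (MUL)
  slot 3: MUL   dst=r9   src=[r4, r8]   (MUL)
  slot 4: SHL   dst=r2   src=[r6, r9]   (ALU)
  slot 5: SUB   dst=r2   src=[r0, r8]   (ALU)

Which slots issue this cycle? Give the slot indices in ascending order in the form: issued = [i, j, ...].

issued = [0, 2]

#0 ALU src=r3,r1 dispatched  <A:0 Mu:2 Ld:2 B:1 rd:6 wr:1>
#1 ALU src=r2,r4 held:FU  <A:0 Mu:2 Ld:2 B:1 rd:6 wr:1>
#2 MUL src=r6,r0 dispatched  <A:0 Mu:1 Ld:2 B:1 rd:4 wr:0>
#3 MUL src=r4,r8 held:WR_PORT  <A:0 Mu:1 Ld:2 B:1 rd:4 wr:0>
#4 ALU src=r6,r9 held:FU  <A:0 Mu:1 Ld:2 B:1 rd:4 wr:0>
#5 ALU src=r0,r8 held:FU  <A:0 Mu:1 Ld:2 B:1 rd:4 wr:0>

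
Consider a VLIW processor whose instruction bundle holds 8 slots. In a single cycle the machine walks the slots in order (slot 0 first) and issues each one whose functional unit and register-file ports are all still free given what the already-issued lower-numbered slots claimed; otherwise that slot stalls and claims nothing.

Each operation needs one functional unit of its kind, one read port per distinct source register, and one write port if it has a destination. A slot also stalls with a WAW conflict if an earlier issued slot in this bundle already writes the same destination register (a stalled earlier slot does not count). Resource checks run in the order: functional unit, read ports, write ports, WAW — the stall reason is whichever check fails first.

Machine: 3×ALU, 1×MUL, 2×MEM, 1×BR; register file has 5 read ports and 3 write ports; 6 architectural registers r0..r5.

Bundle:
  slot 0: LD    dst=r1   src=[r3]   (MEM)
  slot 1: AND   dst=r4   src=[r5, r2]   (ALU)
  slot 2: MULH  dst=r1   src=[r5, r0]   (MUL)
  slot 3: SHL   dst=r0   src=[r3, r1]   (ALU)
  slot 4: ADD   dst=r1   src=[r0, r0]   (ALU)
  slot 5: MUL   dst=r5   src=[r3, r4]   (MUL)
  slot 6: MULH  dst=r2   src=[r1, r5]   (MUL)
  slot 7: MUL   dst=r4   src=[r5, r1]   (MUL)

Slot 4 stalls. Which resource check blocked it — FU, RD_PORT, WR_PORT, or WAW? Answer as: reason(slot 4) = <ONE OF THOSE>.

(0) want 1×MEM +1rd +1wr — yes → AL3|MU1|ME1|BR1|rd4|wr2
(1) want 1×ALU +2rd +1wr — yes → AL2|MU1|ME1|BR1|rd2|wr1
(2) want 1×MUL +2rd +1wr — WAW → AL2|MU1|ME1|BR1|rd2|wr1
(3) want 1×ALU +2rd +1wr — yes → AL1|MU1|ME1|BR1|rd0|wr0
(4) want 1×ALU +1rd +1wr — RD_PORT → AL1|MU1|ME1|BR1|rd0|wr0
(5) want 1×MUL +2rd +1wr — RD_PORT → AL1|MU1|ME1|BR1|rd0|wr0
(6) want 1×MUL +2rd +1wr — RD_PORT → AL1|MU1|ME1|BR1|rd0|wr0
(7) want 1×MUL +2rd +1wr — RD_PORT → AL1|MU1|ME1|BR1|rd0|wr0

reason(slot 4) = RD_PORT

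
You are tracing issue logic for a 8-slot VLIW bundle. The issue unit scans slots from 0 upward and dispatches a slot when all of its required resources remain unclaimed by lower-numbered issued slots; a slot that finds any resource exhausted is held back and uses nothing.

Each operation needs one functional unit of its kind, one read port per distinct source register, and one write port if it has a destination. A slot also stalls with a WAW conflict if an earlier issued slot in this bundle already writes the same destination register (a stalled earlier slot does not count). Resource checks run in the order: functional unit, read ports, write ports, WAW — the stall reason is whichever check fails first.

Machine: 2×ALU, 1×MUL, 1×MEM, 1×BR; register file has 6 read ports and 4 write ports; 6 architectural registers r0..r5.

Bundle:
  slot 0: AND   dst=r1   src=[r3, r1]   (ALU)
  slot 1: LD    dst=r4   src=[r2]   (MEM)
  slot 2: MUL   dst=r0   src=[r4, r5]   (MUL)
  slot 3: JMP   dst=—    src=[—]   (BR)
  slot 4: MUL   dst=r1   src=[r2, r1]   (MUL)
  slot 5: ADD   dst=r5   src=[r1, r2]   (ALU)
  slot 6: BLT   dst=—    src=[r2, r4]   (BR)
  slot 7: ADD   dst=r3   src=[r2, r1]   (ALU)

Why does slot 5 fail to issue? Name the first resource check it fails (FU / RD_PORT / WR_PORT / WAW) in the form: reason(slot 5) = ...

reason(slot 5) = RD_PORT

  0. ALU→r1 ⇒ go  {1A/1Mu/1Ld/1B | 4r 3w}
  1. MEM→r4 ⇒ go  {1A/1Mu/0Ld/1B | 3r 2w}
  2. MUL→r0 ⇒ go  {1A/0Mu/0Ld/1B | 1r 1w}
  3. BR ⇒ go  {1A/0Mu/0Ld/0B | 1r 1w}
  4. MUL→r1 ⇒ no(FU)  {1A/0Mu/0Ld/0B | 1r 1w}
  5. ALU→r5 ⇒ no(RD_PORT)  {1A/0Mu/0Ld/0B | 1r 1w}
  6. BR ⇒ no(FU)  {1A/0Mu/0Ld/0B | 1r 1w}
  7. ALU→r3 ⇒ no(RD_PORT)  {1A/0Mu/0Ld/0B | 1r 1w}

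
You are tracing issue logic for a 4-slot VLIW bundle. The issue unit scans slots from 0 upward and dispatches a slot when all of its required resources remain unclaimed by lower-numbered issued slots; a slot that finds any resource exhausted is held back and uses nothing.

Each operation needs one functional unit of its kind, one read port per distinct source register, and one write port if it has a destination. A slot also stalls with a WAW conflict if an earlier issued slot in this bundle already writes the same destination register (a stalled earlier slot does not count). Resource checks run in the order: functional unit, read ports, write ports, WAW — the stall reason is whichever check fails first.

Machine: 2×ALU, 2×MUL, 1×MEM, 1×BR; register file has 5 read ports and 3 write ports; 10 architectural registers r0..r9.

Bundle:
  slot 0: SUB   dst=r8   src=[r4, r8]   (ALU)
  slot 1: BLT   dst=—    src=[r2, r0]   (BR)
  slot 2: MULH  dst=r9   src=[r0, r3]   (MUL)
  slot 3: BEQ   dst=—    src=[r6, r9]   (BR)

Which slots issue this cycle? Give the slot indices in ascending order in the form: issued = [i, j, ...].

issued = [0, 1]

[0] ALU needs rd=2 wr=1: ok; after: ALU=1 MUL=2 MEM=1 BR=1, R=3, W=2
[1] BR needs rd=2 wr=0: ok; after: ALU=1 MUL=2 MEM=1 BR=0, R=1, W=2
[2] MUL needs rd=2 wr=1: RD_PORT; after: ALU=1 MUL=2 MEM=1 BR=0, R=1, W=2
[3] BR needs rd=2 wr=0: FU; after: ALU=1 MUL=2 MEM=1 BR=0, R=1, W=2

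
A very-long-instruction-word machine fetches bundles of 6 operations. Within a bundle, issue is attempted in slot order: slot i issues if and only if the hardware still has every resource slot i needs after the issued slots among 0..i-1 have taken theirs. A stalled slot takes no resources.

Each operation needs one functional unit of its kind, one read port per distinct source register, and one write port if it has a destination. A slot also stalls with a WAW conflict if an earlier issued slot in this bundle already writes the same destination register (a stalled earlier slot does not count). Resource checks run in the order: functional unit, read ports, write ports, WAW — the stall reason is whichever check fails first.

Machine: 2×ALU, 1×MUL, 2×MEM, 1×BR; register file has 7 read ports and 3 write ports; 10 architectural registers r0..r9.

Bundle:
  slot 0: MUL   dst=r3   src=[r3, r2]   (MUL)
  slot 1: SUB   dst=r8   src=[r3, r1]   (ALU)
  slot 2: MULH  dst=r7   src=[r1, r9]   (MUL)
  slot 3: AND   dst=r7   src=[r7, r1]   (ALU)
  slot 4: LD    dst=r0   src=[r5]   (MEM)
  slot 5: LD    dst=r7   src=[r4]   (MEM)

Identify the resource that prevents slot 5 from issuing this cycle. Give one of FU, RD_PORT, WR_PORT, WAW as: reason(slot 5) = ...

reason(slot 5) = WR_PORT

slot 0 (MUL): ISSUE — free A2,Mu0,Ld2,B1 rp5 wp2
slot 1 (ALU): ISSUE — free A1,Mu0,Ld2,B1 rp3 wp1
slot 2 (MUL): stall FU — free A1,Mu0,Ld2,B1 rp3 wp1
slot 3 (ALU): ISSUE — free A0,Mu0,Ld2,B1 rp1 wp0
slot 4 (MEM): stall WR_PORT — free A0,Mu0,Ld2,B1 rp1 wp0
slot 5 (MEM): stall WR_PORT — free A0,Mu0,Ld2,B1 rp1 wp0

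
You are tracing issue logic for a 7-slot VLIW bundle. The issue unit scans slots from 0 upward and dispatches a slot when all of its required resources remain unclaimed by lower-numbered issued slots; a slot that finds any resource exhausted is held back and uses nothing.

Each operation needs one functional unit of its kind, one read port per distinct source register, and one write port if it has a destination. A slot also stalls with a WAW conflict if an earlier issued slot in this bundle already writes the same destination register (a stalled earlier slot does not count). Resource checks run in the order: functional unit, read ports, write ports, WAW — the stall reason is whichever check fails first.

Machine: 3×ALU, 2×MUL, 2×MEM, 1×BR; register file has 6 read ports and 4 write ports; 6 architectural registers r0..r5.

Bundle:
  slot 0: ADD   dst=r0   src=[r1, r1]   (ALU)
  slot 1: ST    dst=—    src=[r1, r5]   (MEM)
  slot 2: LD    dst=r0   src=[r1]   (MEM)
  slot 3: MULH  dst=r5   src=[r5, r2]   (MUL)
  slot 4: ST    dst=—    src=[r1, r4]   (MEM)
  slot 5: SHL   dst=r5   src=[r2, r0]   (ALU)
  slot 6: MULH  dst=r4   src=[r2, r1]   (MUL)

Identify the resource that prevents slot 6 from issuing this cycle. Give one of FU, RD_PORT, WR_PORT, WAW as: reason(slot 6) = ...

reason(slot 6) = RD_PORT

slot 0 (ALU): ISSUE — free A2,Mu2,Ld2,B1 rp5 wp3
slot 1 (MEM): ISSUE — free A2,Mu2,Ld1,B1 rp3 wp3
slot 2 (MEM): stall WAW — free A2,Mu2,Ld1,B1 rp3 wp3
slot 3 (MUL): ISSUE — free A2,Mu1,Ld1,B1 rp1 wp2
slot 4 (MEM): stall RD_PORT — free A2,Mu1,Ld1,B1 rp1 wp2
slot 5 (ALU): stall RD_PORT — free A2,Mu1,Ld1,B1 rp1 wp2
slot 6 (MUL): stall RD_PORT — free A2,Mu1,Ld1,B1 rp1 wp2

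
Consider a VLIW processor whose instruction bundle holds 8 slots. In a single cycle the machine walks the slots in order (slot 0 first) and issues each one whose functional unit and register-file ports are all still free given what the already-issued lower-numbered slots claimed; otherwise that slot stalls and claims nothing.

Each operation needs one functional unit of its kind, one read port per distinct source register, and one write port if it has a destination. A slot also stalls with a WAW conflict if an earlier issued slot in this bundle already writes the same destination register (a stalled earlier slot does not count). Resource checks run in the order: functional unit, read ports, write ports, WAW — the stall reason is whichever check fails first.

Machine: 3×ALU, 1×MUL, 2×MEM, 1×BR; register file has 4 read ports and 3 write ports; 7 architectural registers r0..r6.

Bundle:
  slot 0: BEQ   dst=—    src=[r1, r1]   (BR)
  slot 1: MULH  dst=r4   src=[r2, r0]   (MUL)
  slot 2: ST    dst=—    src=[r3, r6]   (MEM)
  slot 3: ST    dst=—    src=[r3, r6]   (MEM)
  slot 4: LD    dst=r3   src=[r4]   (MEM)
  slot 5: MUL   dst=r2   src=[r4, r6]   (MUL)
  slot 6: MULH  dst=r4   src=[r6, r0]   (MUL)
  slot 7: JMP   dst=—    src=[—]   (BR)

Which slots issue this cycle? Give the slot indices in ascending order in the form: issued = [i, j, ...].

issued = [0, 1, 4]

  0. BR ⇒ go  {3A/1Mu/2Ld/0B | 3r 3w}
  1. MUL→r4 ⇒ go  {3A/0Mu/2Ld/0B | 1r 2w}
  2. MEM ⇒ no(RD_PORT)  {3A/0Mu/2Ld/0B | 1r 2w}
  3. MEM ⇒ no(RD_PORT)  {3A/0Mu/2Ld/0B | 1r 2w}
  4. MEM→r3 ⇒ go  {3A/0Mu/1Ld/0B | 0r 1w}
  5. MUL→r2 ⇒ no(FU)  {3A/0Mu/1Ld/0B | 0r 1w}
  6. MUL→r4 ⇒ no(FU)  {3A/0Mu/1Ld/0B | 0r 1w}
  7. BR ⇒ no(FU)  {3A/0Mu/1Ld/0B | 0r 1w}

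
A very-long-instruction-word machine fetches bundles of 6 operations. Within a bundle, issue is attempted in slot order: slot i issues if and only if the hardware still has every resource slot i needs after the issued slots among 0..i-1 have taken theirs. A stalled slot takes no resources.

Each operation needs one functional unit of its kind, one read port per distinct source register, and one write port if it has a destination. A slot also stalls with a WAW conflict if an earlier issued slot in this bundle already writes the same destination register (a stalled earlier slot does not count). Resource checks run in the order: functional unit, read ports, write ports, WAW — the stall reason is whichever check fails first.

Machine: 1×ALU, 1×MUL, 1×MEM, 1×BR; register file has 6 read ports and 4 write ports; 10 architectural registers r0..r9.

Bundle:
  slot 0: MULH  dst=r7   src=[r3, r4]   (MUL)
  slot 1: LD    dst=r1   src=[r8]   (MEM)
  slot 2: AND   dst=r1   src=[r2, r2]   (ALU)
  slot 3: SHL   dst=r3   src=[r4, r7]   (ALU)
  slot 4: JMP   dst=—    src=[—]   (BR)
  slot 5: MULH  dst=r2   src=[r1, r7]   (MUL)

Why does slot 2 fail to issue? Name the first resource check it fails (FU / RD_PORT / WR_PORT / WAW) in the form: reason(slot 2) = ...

reason(slot 2) = WAW

slot 0 (MUL): ISSUE — free A1,Mu0,Ld1,B1 rp4 wp3
slot 1 (MEM): ISSUE — free A1,Mu0,Ld0,B1 rp3 wp2
slot 2 (ALU): stall WAW — free A1,Mu0,Ld0,B1 rp3 wp2
slot 3 (ALU): ISSUE — free A0,Mu0,Ld0,B1 rp1 wp1
slot 4 (BR): ISSUE — free A0,Mu0,Ld0,B0 rp1 wp1
slot 5 (MUL): stall FU — free A0,Mu0,Ld0,B0 rp1 wp1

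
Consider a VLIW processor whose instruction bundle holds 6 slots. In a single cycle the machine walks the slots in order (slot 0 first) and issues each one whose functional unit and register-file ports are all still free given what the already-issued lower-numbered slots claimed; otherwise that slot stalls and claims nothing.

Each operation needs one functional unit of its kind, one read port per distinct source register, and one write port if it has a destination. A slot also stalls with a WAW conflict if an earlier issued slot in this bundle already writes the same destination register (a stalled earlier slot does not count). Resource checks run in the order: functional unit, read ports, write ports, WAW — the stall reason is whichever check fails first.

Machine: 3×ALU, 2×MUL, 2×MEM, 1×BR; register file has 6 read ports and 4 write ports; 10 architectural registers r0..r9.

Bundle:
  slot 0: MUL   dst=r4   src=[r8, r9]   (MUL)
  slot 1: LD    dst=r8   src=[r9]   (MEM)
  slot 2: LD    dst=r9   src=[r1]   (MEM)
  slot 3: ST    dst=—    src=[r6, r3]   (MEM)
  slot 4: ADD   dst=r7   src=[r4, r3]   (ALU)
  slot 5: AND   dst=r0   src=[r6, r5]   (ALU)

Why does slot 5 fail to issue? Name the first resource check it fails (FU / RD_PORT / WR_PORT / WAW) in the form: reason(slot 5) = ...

[0] MUL needs rd=2 wr=1: ok; after: ALU=3 MUL=1 MEM=2 BR=1, R=4, W=3
[1] MEM needs rd=1 wr=1: ok; after: ALU=3 MUL=1 MEM=1 BR=1, R=3, W=2
[2] MEM needs rd=1 wr=1: ok; after: ALU=3 MUL=1 MEM=0 BR=1, R=2, W=1
[3] MEM needs rd=2 wr=0: FU; after: ALU=3 MUL=1 MEM=0 BR=1, R=2, W=1
[4] ALU needs rd=2 wr=1: ok; after: ALU=2 MUL=1 MEM=0 BR=1, R=0, W=0
[5] ALU needs rd=2 wr=1: RD_PORT; after: ALU=2 MUL=1 MEM=0 BR=1, R=0, W=0

reason(slot 5) = RD_PORT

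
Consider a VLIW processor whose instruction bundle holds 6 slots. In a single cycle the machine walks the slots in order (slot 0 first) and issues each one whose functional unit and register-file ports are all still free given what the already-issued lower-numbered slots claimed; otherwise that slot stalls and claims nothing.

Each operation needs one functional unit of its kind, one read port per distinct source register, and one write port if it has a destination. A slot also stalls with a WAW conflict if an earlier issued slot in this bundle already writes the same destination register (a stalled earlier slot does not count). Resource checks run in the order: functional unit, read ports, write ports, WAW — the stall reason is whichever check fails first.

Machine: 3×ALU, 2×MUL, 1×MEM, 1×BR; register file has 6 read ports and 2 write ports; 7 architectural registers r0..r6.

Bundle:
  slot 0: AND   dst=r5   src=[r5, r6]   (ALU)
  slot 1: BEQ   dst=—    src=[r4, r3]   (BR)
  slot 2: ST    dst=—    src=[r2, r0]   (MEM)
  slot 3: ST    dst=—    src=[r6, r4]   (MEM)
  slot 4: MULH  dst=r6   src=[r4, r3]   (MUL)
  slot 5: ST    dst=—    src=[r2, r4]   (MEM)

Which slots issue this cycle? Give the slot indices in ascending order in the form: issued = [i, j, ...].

issued = [0, 1, 2]

[0] ALU needs rd=2 wr=1: ok; after: ALU=2 MUL=2 MEM=1 BR=1, R=4, W=1
[1] BR needs rd=2 wr=0: ok; after: ALU=2 MUL=2 MEM=1 BR=0, R=2, W=1
[2] MEM needs rd=2 wr=0: ok; after: ALU=2 MUL=2 MEM=0 BR=0, R=0, W=1
[3] MEM needs rd=2 wr=0: FU; after: ALU=2 MUL=2 MEM=0 BR=0, R=0, W=1
[4] MUL needs rd=2 wr=1: RD_PORT; after: ALU=2 MUL=2 MEM=0 BR=0, R=0, W=1
[5] MEM needs rd=2 wr=0: FU; after: ALU=2 MUL=2 MEM=0 BR=0, R=0, W=1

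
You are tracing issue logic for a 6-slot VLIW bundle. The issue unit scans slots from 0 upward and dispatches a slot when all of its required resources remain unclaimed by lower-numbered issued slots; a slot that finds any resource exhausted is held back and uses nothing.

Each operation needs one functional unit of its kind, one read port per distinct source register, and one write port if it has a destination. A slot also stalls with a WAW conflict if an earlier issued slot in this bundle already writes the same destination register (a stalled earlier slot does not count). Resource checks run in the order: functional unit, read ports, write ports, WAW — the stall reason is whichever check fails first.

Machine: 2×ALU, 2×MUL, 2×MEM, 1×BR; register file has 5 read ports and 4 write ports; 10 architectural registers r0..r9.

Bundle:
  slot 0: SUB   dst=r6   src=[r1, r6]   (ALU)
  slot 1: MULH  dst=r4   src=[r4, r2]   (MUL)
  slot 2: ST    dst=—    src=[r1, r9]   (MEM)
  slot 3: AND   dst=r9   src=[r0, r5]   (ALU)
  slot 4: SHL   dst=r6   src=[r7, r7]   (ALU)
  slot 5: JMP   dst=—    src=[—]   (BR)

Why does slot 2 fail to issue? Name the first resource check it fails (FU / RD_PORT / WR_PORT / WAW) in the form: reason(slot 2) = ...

#0 ALU src=r1,r6 dispatched  <A:1 Mu:2 Ld:2 B:1 rd:3 wr:3>
#1 MUL src=r4,r2 dispatched  <A:1 Mu:1 Ld:2 B:1 rd:1 wr:2>
#2 MEM src=r1,r9 held:RD_PORT  <A:1 Mu:1 Ld:2 B:1 rd:1 wr:2>
#3 ALU src=r0,r5 held:RD_PORT  <A:1 Mu:1 Ld:2 B:1 rd:1 wr:2>
#4 ALU src=r7,r7 held:WAW  <A:1 Mu:1 Ld:2 B:1 rd:1 wr:2>
#5 BR src=- dispatched  <A:1 Mu:1 Ld:2 B:0 rd:1 wr:2>

reason(slot 2) = RD_PORT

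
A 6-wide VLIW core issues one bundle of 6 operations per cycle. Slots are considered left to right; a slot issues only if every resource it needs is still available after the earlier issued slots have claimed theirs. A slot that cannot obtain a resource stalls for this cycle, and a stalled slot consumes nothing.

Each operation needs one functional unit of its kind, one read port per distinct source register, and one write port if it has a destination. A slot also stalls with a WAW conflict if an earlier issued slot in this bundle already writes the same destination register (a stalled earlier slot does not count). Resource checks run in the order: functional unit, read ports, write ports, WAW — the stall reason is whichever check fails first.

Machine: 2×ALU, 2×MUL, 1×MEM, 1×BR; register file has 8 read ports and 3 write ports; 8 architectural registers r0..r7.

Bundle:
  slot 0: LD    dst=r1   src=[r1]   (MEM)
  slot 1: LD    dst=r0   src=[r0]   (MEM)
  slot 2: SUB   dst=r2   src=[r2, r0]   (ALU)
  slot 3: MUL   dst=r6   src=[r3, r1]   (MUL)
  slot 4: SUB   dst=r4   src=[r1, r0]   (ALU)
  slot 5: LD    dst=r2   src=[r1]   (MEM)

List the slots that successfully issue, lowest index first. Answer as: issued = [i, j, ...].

issued = [0, 2, 3]

[0] MEM needs rd=1 wr=1: ok; after: ALU=2 MUL=2 MEM=0 BR=1, R=7, W=2
[1] MEM needs rd=1 wr=1: FU; after: ALU=2 MUL=2 MEM=0 BR=1, R=7, W=2
[2] ALU needs rd=2 wr=1: ok; after: ALU=1 MUL=2 MEM=0 BR=1, R=5, W=1
[3] MUL needs rd=2 wr=1: ok; after: ALU=1 MUL=1 MEM=0 BR=1, R=3, W=0
[4] ALU needs rd=2 wr=1: WR_PORT; after: ALU=1 MUL=1 MEM=0 BR=1, R=3, W=0
[5] MEM needs rd=1 wr=1: FU; after: ALU=1 MUL=1 MEM=0 BR=1, R=3, W=0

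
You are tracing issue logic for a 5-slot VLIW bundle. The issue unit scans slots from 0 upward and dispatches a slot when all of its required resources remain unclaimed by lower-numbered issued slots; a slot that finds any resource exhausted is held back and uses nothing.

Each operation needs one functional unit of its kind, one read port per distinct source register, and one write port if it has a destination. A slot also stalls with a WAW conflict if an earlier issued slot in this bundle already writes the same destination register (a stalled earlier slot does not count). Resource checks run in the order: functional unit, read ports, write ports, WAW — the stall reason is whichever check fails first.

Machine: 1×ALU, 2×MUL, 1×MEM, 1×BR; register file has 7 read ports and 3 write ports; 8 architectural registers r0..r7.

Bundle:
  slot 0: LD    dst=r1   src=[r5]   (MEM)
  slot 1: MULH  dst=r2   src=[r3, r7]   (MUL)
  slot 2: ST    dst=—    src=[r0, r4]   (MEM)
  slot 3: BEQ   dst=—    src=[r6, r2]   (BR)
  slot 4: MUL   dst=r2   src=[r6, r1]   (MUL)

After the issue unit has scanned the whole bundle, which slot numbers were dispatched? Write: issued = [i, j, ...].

issued = [0, 1, 3]

(0) want 1×MEM +1rd +1wr — yes → AL1|MU2|ME0|BR1|rd6|wr2
(1) want 1×MUL +2rd +1wr — yes → AL1|MU1|ME0|BR1|rd4|wr1
(2) want 1×MEM +2rd +0wr — FU → AL1|MU1|ME0|BR1|rd4|wr1
(3) want 1×BR +2rd +0wr — yes → AL1|MU1|ME0|BR0|rd2|wr1
(4) want 1×MUL +2rd +1wr — WAW → AL1|MU1|ME0|BR0|rd2|wr1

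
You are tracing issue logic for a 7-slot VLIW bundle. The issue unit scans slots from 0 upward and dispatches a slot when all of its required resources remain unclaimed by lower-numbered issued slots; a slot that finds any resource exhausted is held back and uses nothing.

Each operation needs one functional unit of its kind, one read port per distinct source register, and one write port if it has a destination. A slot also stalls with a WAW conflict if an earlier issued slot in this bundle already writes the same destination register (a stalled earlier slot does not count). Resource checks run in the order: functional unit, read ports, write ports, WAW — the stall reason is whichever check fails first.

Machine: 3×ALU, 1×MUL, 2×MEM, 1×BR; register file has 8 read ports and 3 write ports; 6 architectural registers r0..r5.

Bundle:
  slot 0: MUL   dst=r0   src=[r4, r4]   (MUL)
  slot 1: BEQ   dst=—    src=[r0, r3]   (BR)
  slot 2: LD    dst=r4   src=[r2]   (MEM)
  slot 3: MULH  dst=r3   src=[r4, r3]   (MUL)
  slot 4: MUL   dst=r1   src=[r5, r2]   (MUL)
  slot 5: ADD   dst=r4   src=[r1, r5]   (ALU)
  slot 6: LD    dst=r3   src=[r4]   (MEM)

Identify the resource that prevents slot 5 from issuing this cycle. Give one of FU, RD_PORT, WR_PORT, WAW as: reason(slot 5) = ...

reason(slot 5) = WAW

#0 MUL src=r4,r4 dispatched  <A:3 Mu:0 Ld:2 B:1 rd:7 wr:2>
#1 BR src=r0,r3 dispatched  <A:3 Mu:0 Ld:2 B:0 rd:5 wr:2>
#2 MEM src=r2 dispatched  <A:3 Mu:0 Ld:1 B:0 rd:4 wr:1>
#3 MUL src=r4,r3 held:FU  <A:3 Mu:0 Ld:1 B:0 rd:4 wr:1>
#4 MUL src=r5,r2 held:FU  <A:3 Mu:0 Ld:1 B:0 rd:4 wr:1>
#5 ALU src=r1,r5 held:WAW  <A:3 Mu:0 Ld:1 B:0 rd:4 wr:1>
#6 MEM src=r4 dispatched  <A:3 Mu:0 Ld:0 B:0 rd:3 wr:0>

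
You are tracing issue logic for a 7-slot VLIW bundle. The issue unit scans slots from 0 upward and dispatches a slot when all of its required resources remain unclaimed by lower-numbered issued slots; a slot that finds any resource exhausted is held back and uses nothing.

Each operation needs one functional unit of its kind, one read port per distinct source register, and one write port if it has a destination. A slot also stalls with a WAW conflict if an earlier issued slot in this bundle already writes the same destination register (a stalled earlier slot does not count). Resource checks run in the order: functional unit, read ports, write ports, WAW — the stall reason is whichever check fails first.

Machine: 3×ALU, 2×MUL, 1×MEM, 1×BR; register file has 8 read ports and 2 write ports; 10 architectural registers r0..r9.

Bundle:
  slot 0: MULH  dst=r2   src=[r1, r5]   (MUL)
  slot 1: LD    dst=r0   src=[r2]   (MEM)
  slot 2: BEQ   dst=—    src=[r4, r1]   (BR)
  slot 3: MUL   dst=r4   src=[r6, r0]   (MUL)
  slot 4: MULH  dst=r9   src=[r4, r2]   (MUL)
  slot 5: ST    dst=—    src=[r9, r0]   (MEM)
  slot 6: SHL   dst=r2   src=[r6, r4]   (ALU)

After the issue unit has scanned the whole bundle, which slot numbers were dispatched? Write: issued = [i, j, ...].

[0] MUL needs rd=2 wr=1: ok; after: ALU=3 MUL=1 MEM=1 BR=1, R=6, W=1
[1] MEM needs rd=1 wr=1: ok; after: ALU=3 MUL=1 MEM=0 BR=1, R=5, W=0
[2] BR needs rd=2 wr=0: ok; after: ALU=3 MUL=1 MEM=0 BR=0, R=3, W=0
[3] MUL needs rd=2 wr=1: WR_PORT; after: ALU=3 MUL=1 MEM=0 BR=0, R=3, W=0
[4] MUL needs rd=2 wr=1: WR_PORT; after: ALU=3 MUL=1 MEM=0 BR=0, R=3, W=0
[5] MEM needs rd=2 wr=0: FU; after: ALU=3 MUL=1 MEM=0 BR=0, R=3, W=0
[6] ALU needs rd=2 wr=1: WR_PORT; after: ALU=3 MUL=1 MEM=0 BR=0, R=3, W=0

issued = [0, 1, 2]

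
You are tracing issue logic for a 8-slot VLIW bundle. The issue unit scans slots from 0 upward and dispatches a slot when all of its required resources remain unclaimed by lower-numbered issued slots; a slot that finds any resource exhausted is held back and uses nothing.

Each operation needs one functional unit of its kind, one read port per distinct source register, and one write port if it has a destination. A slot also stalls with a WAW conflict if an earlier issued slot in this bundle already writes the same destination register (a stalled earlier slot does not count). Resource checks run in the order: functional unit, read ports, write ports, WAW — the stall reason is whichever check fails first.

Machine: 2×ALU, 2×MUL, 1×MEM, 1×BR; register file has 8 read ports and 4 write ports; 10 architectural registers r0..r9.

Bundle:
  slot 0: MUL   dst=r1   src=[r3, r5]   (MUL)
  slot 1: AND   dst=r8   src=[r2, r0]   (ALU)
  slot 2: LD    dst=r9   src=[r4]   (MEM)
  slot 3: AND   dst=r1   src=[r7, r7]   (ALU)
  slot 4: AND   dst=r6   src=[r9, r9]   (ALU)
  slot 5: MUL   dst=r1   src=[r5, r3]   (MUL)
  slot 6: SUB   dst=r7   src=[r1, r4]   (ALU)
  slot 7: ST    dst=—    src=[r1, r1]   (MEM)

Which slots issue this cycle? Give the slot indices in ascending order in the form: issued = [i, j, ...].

issued = [0, 1, 2, 4]

#0 MUL src=r3,r5 dispatched  <A:2 Mu:1 Ld:1 B:1 rd:6 wr:3>
#1 ALU src=r2,r0 dispatched  <A:1 Mu:1 Ld:1 B:1 rd:4 wr:2>
#2 MEM src=r4 dispatched  <A:1 Mu:1 Ld:0 B:1 rd:3 wr:1>
#3 ALU src=r7,r7 held:WAW  <A:1 Mu:1 Ld:0 B:1 rd:3 wr:1>
#4 ALU src=r9,r9 dispatched  <A:0 Mu:1 Ld:0 B:1 rd:2 wr:0>
#5 MUL src=r5,r3 held:WR_PORT  <A:0 Mu:1 Ld:0 B:1 rd:2 wr:0>
#6 ALU src=r1,r4 held:FU  <A:0 Mu:1 Ld:0 B:1 rd:2 wr:0>
#7 MEM src=r1,r1 held:FU  <A:0 Mu:1 Ld:0 B:1 rd:2 wr:0>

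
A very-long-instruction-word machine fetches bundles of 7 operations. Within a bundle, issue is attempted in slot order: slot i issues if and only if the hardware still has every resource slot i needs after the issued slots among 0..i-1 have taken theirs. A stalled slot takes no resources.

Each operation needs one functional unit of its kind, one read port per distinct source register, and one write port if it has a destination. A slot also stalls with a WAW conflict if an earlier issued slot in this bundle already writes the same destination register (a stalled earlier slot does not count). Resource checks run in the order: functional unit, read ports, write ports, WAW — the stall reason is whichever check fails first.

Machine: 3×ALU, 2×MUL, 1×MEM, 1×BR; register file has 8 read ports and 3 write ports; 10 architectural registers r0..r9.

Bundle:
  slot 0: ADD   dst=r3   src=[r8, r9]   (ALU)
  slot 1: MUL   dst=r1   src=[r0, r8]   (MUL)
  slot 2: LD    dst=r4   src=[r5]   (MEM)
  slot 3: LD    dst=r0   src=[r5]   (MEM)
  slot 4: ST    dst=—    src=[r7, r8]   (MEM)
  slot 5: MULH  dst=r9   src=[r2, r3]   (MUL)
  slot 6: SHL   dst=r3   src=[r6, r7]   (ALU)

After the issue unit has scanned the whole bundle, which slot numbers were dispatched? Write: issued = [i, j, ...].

issued = [0, 1, 2]

slot 0 (ALU): ISSUE — free A2,Mu2,Ld1,B1 rp6 wp2
slot 1 (MUL): ISSUE — free A2,Mu1,Ld1,B1 rp4 wp1
slot 2 (MEM): ISSUE — free A2,Mu1,Ld0,B1 rp3 wp0
slot 3 (MEM): stall FU — free A2,Mu1,Ld0,B1 rp3 wp0
slot 4 (MEM): stall FU — free A2,Mu1,Ld0,B1 rp3 wp0
slot 5 (MUL): stall WR_PORT — free A2,Mu1,Ld0,B1 rp3 wp0
slot 6 (ALU): stall WR_PORT — free A2,Mu1,Ld0,B1 rp3 wp0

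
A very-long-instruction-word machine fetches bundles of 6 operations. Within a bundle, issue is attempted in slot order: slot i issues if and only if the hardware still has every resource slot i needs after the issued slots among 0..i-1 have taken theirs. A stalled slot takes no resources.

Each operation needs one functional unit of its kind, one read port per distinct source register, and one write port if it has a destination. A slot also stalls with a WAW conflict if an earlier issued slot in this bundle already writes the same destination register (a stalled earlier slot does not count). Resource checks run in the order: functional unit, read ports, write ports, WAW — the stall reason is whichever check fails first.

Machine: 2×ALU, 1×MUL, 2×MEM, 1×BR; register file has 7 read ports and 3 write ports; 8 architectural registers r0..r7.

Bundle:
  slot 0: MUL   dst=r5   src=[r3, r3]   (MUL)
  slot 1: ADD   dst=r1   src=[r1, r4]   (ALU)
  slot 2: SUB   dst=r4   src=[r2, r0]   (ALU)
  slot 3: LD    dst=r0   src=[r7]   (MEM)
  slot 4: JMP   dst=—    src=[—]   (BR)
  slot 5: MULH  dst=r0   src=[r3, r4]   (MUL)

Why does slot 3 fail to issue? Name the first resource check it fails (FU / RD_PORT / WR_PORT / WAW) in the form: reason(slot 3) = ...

reason(slot 3) = WR_PORT

slot 0 (MUL): ISSUE — free A2,Mu0,Ld2,B1 rp6 wp2
slot 1 (ALU): ISSUE — free A1,Mu0,Ld2,B1 rp4 wp1
slot 2 (ALU): ISSUE — free A0,Mu0,Ld2,B1 rp2 wp0
slot 3 (MEM): stall WR_PORT — free A0,Mu0,Ld2,B1 rp2 wp0
slot 4 (BR): ISSUE — free A0,Mu0,Ld2,B0 rp2 wp0
slot 5 (MUL): stall FU — free A0,Mu0,Ld2,B0 rp2 wp0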